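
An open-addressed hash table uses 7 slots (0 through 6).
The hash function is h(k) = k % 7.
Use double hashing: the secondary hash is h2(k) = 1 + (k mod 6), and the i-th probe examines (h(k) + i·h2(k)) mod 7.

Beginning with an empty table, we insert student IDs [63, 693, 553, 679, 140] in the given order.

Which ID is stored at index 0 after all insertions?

63: h=0 -> slot 0
693: h=0, h2=4, probe 0,4 -> slot 4
553: h=0, h2=2, probe 0,2 -> slot 2
679: h=0, h2=2, probe 0,2,4,6 -> slot 6
140: h=0, h2=3, probe 0,3 -> slot 3
Table: [63, —, 553, 140, 693, —, 679]

63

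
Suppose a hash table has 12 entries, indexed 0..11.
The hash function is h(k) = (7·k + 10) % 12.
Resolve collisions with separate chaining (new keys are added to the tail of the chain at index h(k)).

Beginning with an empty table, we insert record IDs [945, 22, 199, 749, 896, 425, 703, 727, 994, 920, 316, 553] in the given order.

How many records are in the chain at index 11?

3

Insert 945: h=1, bucket 1 empty → new chain.
Insert 22: h=8, bucket 8 empty → new chain.
Insert 199: h=11, bucket 11 empty → new chain.
Insert 749: h=9, bucket 9 empty → new chain.
Insert 896: h=6, bucket 6 empty → new chain.
Insert 425: h=9, bucket 9 nonempty → append to chain.
Insert 703: h=11, bucket 11 nonempty → append to chain.
Insert 727: h=11, bucket 11 nonempty → append to chain.
Insert 994: h=8, bucket 8 nonempty → append to chain.
Insert 920: h=6, bucket 6 nonempty → append to chain.
Insert 316: h=2, bucket 2 empty → new chain.
Insert 553: h=5, bucket 5 empty → new chain.
Final buckets:
0: _
1: 945
2: 316
3: _
4: _
5: 553
6: 896 -> 920
7: _
8: 22 -> 994
9: 749 -> 425
10: _
11: 199 -> 703 -> 727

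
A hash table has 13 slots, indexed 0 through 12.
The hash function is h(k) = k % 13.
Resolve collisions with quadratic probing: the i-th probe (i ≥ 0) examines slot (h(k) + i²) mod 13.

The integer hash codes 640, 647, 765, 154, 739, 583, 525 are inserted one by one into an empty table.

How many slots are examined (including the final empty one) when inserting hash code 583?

Insert 640: h=3, slot 3 empty => index 3.
Insert 647: h=10, slot 10 empty => index 10.
Insert 765: h=11, slot 11 empty => index 11.
Insert 154: h=11, slot 11 occupied => index 12.
Insert 739: h=11, slots 11,12 occupied => index 2.
Insert 583: h=11, slots 11,12,2 occupied => index 7.
Insert 525: h=5, slot 5 empty => index 5.
Table: [., ., 739, 640, ., 525, ., 583, ., ., 647, 765, 154]

4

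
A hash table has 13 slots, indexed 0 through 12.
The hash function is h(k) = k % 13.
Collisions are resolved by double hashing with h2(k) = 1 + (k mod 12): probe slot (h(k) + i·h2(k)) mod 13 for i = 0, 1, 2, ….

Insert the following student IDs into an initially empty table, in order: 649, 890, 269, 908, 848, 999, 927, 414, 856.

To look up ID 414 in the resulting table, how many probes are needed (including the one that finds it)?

649 hashes to 12; slot 12 is free → place at 12.
890 hashes to 6; slot 6 is free → place at 6.
269 hashes to 9; slot 9 is free → place at 9.
908 hashes to 11; slot 11 is free → place at 11.
848 hashes to 3; slot 3 is free → place at 3.
999 hashes to 11, h2=4; 11 taken → place at 2.
927 hashes to 4; slot 4 is free → place at 4.
414 hashes to 11, h2=7; 11 taken → place at 5.
856 hashes to 11, h2=5; 11,3 taken → place at 8.
Table: [., ., 999, 848, 927, 414, 890, ., 856, 269, ., 908, 649]
Lookup 414: h=11, h2=7, probe 11,5 → found at 5.

2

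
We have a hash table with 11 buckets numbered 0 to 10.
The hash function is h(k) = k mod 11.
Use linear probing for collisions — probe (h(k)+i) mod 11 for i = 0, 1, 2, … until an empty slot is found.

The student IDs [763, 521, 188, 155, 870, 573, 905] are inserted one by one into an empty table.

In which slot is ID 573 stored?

6

763 hashes to 4; slot 4 is free => place at 4.
521 hashes to 4; 4 taken => place at 5.
188 hashes to 1; slot 1 is free => place at 1.
155 hashes to 1; 1 taken => place at 2.
870 hashes to 1; 1,2 taken => place at 3.
573 hashes to 1; 1,2,3,4,5 taken => place at 6.
905 hashes to 3; 3,4,5,6 taken => place at 7.
Table: [-, 188, 155, 870, 763, 521, 573, 905, -, -, -]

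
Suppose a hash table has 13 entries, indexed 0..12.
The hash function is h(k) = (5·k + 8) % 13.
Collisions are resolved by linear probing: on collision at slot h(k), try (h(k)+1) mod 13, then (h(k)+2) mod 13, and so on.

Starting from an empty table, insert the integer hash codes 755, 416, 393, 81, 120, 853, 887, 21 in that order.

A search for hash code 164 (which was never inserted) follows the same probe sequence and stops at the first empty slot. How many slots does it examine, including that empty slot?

755 hashes to 0; slot 0 is free -> place at 0.
416 hashes to 8; slot 8 is free -> place at 8.
393 hashes to 10; slot 10 is free -> place at 10.
81 hashes to 10; 10 taken -> place at 11.
120 hashes to 10; 10,11 taken -> place at 12.
853 hashes to 9; slot 9 is free -> place at 9.
887 hashes to 10; 10,11,12,0 taken -> place at 1.
21 hashes to 9; 9,10,11,12,0,1 taken -> place at 2.
Table: [755, 887, 21, _, _, _, _, _, 416, 853, 393, 81, 120]
Lookup 164: h=9, probe 9,10,11,12,0,1,2,3 → slot 3 empty, not found.

8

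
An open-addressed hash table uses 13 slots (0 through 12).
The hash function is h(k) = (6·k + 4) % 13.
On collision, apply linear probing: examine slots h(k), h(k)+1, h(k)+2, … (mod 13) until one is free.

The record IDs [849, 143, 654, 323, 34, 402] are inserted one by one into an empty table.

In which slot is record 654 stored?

3

849: h=2 -> slot 2
143: h=4 -> slot 4
654: h=2, probe 2,3 -> slot 3
323: h=5 -> slot 5
34: h=0 -> slot 0
402: h=11 -> slot 11
Table: [34, ∅, 849, 654, 143, 323, ∅, ∅, ∅, ∅, ∅, 402, ∅]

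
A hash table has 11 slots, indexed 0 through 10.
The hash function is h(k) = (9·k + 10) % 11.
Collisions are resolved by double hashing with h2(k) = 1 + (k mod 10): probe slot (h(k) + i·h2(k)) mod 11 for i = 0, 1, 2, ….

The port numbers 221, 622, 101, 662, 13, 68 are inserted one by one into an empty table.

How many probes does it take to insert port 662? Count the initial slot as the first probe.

3

Insert 221: h=8, slot 8 empty -> index 8.
Insert 622: h=9, slot 9 empty -> index 9.
Insert 101: h=6, slot 6 empty -> index 6.
Insert 662: h=6, h2=3, slots 6,9 occupied -> index 1.
Insert 13: h=6, h2=4, slot 6 occupied -> index 10.
Insert 68: h=6, h2=9, slot 6 occupied -> index 4.
Table: [-, 662, -, -, 68, -, 101, -, 221, 622, 13]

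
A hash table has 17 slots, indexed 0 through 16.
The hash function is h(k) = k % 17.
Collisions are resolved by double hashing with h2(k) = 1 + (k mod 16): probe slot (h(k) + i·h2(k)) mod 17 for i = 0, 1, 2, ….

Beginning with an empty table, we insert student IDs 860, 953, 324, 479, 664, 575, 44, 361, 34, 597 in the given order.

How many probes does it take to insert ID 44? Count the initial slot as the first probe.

4

860 hashes to 10; slot 10 is free → place at 10.
953 hashes to 1; slot 1 is free → place at 1.
324 hashes to 1, h2=5; 1 taken → place at 6.
479 hashes to 3; slot 3 is free → place at 3.
664 hashes to 1, h2=9; 1,10 taken → place at 2.
575 hashes to 14; slot 14 is free → place at 14.
44 hashes to 10, h2=13; 10,6,2 taken → place at 15.
361 hashes to 4; slot 4 is free → place at 4.
34 hashes to 0; slot 0 is free → place at 0.
597 hashes to 2, h2=6; 2 taken → place at 8.
Table: [34, 953, 664, 479, 361, ., 324, ., 597, ., 860, ., ., ., 575, 44, .]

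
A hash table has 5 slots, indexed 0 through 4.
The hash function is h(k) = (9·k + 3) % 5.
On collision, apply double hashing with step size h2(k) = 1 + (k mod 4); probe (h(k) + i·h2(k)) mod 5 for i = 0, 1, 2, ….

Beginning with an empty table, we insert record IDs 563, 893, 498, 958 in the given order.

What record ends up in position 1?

Insert 563: h=0, slot 0 empty -> index 0.
Insert 893: h=0, h2=2, slot 0 occupied -> index 2.
Insert 498: h=0, h2=3, slot 0 occupied -> index 3.
Insert 958: h=0, h2=3, slots 0,3 occupied -> index 1.
Table: [563, 958, 893, 498, ∅]

958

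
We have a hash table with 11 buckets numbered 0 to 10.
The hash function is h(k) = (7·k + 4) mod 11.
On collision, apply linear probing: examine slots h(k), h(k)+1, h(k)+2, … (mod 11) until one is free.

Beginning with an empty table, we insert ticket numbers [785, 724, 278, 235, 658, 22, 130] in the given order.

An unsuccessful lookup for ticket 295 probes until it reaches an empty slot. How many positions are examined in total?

785 hashes to 10; slot 10 is free → place at 10.
724 hashes to 1; slot 1 is free → place at 1.
278 hashes to 3; slot 3 is free → place at 3.
235 hashes to 10; 10 taken → place at 0.
658 hashes to 1; 1 taken → place at 2.
22 hashes to 4; slot 4 is free → place at 4.
130 hashes to 1; 1,2,3,4 taken → place at 5.
Table: [235, 724, 658, 278, 22, 130, -, -, -, -, 785]
Lookup 295: h=1, probe 1,2,3,4,5,6 → slot 6 empty, not found.

6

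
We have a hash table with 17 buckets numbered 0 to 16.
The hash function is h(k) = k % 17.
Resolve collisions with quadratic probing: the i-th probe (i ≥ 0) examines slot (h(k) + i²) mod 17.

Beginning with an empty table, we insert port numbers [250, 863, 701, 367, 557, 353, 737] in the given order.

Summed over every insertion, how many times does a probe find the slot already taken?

250: h=12 → slot 12
863: h=13 → slot 13
701: h=4 → slot 4
367: h=10 → slot 10
557: h=13, probe 13,14 → slot 14
353: h=13, probe 13,14,0 → slot 0
737: h=6 → slot 6
Table: [353, ∅, ∅, ∅, 701, ∅, 737, ∅, ∅, ∅, 367, ∅, 250, 863, 557, ∅, ∅]

3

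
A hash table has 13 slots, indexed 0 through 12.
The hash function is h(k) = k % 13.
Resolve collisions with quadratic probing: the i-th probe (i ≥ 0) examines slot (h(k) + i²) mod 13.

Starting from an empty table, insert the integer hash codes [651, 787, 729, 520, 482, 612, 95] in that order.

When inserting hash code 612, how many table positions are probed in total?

Insert 651: h=1, slot 1 empty → index 1.
Insert 787: h=7, slot 7 empty → index 7.
Insert 729: h=1, slot 1 occupied → index 2.
Insert 520: h=0, slot 0 empty → index 0.
Insert 482: h=1, slots 1,2 occupied → index 5.
Insert 612: h=1, slots 1,2,5 occupied → index 10.
Insert 95: h=4, slot 4 empty → index 4.
Table: [520, 651, 729, -, 95, 482, -, 787, -, -, 612, -, -]

4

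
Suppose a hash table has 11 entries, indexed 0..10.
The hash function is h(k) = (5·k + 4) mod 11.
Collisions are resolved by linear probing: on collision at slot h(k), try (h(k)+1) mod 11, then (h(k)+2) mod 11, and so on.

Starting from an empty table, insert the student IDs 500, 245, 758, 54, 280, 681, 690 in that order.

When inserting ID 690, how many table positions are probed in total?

Insert 500: h=7, slot 7 empty => index 7.
Insert 245: h=8, slot 8 empty => index 8.
Insert 758: h=10, slot 10 empty => index 10.
Insert 54: h=10, slot 10 occupied => index 0.
Insert 280: h=7, slots 7,8 occupied => index 9.
Insert 681: h=10, slots 10,0 occupied => index 1.
Insert 690: h=0, slots 0,1 occupied => index 2.
Table: [54, 681, 690, -, -, -, -, 500, 245, 280, 758]

3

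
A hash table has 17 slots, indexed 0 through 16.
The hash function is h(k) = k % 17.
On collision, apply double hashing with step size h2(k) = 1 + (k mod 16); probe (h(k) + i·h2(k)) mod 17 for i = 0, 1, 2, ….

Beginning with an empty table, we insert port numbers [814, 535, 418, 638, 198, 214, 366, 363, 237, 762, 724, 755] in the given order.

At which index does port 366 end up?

814: h=15 → slot 15
535: h=8 → slot 8
418: h=10 → slot 10
638: h=9 → slot 9
198: h=11 → slot 11
214: h=10, h2=7, probe 10,0 → slot 0
366: h=9, h2=15, probe 9,7 → slot 7
363: h=6 → slot 6
237: h=16 → slot 16
762: h=14 → slot 14
724: h=10, h2=5, probe 10,15,3 → slot 3
755: h=7, h2=4, probe 7,11,15,2 → slot 2
Table: [214, _, 755, 724, _, _, 363, 366, 535, 638, 418, 198, _, _, 762, 814, 237]

7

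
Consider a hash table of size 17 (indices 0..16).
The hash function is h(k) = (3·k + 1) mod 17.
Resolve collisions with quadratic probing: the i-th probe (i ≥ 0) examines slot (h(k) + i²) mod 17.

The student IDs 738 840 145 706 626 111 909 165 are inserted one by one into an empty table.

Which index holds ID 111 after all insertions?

15

738 hashes to 5; slot 5 is free => place at 5.
840 hashes to 5; 5 taken => place at 6.
145 hashes to 11; slot 11 is free => place at 11.
706 hashes to 11; 11 taken => place at 12.
626 hashes to 9; slot 9 is free => place at 9.
111 hashes to 11; 11,12 taken => place at 15.
909 hashes to 8; slot 8 is free => place at 8.
165 hashes to 3; slot 3 is free => place at 3.
Table: [∅, ∅, ∅, 165, ∅, 738, 840, ∅, 909, 626, ∅, 145, 706, ∅, ∅, 111, ∅]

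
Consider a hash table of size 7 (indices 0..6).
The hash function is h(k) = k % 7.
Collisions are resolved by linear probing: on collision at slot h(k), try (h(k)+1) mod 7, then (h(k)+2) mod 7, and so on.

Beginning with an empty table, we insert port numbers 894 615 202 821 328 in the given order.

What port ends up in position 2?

821

Insert 894: h=5, slot 5 empty -> index 5.
Insert 615: h=6, slot 6 empty -> index 6.
Insert 202: h=6, slot 6 occupied -> index 0.
Insert 821: h=2, slot 2 empty -> index 2.
Insert 328: h=6, slots 6,0 occupied -> index 1.
Table: [202, 328, 821, ∅, ∅, 894, 615]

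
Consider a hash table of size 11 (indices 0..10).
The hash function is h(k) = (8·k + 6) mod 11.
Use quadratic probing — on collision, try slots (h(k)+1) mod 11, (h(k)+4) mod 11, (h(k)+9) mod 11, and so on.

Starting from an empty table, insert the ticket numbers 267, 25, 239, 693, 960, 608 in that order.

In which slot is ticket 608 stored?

2

267 hashes to 8; slot 8 is free → place at 8.
25 hashes to 8; 8 taken → place at 9.
239 hashes to 4; slot 4 is free → place at 4.
693 hashes to 6; slot 6 is free → place at 6.
960 hashes to 8; 8,9 taken → place at 1.
608 hashes to 8; 8,9,1,6 taken → place at 2.
Table: [., 960, 608, ., 239, ., 693, ., 267, 25, .]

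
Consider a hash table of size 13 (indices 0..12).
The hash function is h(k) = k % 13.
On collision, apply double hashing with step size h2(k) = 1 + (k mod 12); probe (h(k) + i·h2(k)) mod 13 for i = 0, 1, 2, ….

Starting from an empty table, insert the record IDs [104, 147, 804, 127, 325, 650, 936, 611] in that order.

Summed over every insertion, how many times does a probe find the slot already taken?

104: h=0 -> slot 0
147: h=4 -> slot 4
804: h=11 -> slot 11
127: h=10 -> slot 10
325: h=0, h2=2, probe 0,2 -> slot 2
650: h=0, h2=3, probe 0,3 -> slot 3
936: h=0, h2=1, probe 0,1 -> slot 1
611: h=0, h2=12, probe 0,12 -> slot 12
Table: [104, 936, 325, 650, 147, _, _, _, _, _, 127, 804, 611]

4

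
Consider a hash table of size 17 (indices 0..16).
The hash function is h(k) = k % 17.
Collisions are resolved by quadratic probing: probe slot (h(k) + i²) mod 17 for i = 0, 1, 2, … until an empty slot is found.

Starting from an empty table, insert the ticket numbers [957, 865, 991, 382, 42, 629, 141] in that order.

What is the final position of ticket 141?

14

957: h=5 → slot 5
865: h=15 → slot 15
991: h=5, probe 5,6 → slot 6
382: h=8 → slot 8
42: h=8, probe 8,9 → slot 9
629: h=0 → slot 0
141: h=5, probe 5,6,9,14 → slot 14
Table: [629, _, _, _, _, 957, 991, _, 382, 42, _, _, _, _, 141, 865, _]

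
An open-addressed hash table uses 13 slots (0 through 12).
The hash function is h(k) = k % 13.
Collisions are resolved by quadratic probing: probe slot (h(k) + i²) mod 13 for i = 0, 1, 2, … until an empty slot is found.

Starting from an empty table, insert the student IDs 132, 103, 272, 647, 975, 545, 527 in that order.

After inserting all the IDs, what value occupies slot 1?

975

132: h=2 → slot 2
103: h=12 → slot 12
272: h=12, probe 12,0 → slot 0
647: h=10 → slot 10
975: h=0, probe 0,1 → slot 1
545: h=12, probe 12,0,3 → slot 3
527: h=7 → slot 7
Table: [272, 975, 132, 545, -, -, -, 527, -, -, 647, -, 103]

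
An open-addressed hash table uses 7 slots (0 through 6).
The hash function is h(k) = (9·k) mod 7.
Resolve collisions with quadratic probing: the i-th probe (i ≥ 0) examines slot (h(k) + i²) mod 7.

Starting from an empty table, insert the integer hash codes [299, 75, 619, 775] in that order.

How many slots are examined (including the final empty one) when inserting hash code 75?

299 hashes to 3; slot 3 is free => place at 3.
75 hashes to 3; 3 taken => place at 4.
619 hashes to 6; slot 6 is free => place at 6.
775 hashes to 3; 3,4 taken => place at 0.
Table: [775, ., ., 299, 75, ., 619]

2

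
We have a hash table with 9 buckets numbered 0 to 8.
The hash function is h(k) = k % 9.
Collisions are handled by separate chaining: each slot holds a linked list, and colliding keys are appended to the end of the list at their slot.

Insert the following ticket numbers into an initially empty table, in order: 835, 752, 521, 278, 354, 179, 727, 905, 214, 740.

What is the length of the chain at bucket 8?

Insert 835: h=7, bucket 7 empty → new chain.
Insert 752: h=5, bucket 5 empty → new chain.
Insert 521: h=8, bucket 8 empty → new chain.
Insert 278: h=8, bucket 8 nonempty → append to chain.
Insert 354: h=3, bucket 3 empty → new chain.
Insert 179: h=8, bucket 8 nonempty → append to chain.
Insert 727: h=7, bucket 7 nonempty → append to chain.
Insert 905: h=5, bucket 5 nonempty → append to chain.
Insert 214: h=7, bucket 7 nonempty → append to chain.
Insert 740: h=2, bucket 2 empty → new chain.
Final buckets:
0: .
1: .
2: 740
3: 354
4: .
5: 752 -> 905
6: .
7: 835 -> 727 -> 214
8: 521 -> 278 -> 179

3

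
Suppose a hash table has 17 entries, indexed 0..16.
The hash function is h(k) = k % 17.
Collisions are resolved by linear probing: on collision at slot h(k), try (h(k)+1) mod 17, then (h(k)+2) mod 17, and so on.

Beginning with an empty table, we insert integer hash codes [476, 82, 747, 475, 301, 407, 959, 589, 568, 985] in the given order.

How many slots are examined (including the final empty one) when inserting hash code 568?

2

Insert 476: h=0, slot 0 empty => index 0.
Insert 82: h=14, slot 14 empty => index 14.
Insert 747: h=16, slot 16 empty => index 16.
Insert 475: h=16, slots 16,0 occupied => index 1.
Insert 301: h=12, slot 12 empty => index 12.
Insert 407: h=16, slots 16,0,1 occupied => index 2.
Insert 959: h=7, slot 7 empty => index 7.
Insert 589: h=11, slot 11 empty => index 11.
Insert 568: h=7, slot 7 occupied => index 8.
Insert 985: h=16, slots 16,0,1,2 occupied => index 3.
Table: [476, 475, 407, 985, ., ., ., 959, 568, ., ., 589, 301, ., 82, ., 747]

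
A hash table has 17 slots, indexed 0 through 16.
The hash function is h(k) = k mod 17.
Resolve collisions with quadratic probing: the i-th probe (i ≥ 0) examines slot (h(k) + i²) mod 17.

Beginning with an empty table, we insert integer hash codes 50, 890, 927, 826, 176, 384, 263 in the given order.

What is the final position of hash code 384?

50 hashes to 16; slot 16 is free => place at 16.
890 hashes to 6; slot 6 is free => place at 6.
927 hashes to 9; slot 9 is free => place at 9.
826 hashes to 10; slot 10 is free => place at 10.
176 hashes to 6; 6 taken => place at 7.
384 hashes to 10; 10 taken => place at 11.
263 hashes to 8; slot 8 is free => place at 8.
Table: [., ., ., ., ., ., 890, 176, 263, 927, 826, 384, ., ., ., ., 50]

11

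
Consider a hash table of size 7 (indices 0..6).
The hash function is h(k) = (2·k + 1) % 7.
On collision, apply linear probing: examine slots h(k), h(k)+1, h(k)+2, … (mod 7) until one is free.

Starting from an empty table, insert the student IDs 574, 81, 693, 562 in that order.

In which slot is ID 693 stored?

Insert 574: h=1, slot 1 empty => index 1.
Insert 81: h=2, slot 2 empty => index 2.
Insert 693: h=1, slots 1,2 occupied => index 3.
Insert 562: h=5, slot 5 empty => index 5.
Table: [_, 574, 81, 693, _, 562, _]

3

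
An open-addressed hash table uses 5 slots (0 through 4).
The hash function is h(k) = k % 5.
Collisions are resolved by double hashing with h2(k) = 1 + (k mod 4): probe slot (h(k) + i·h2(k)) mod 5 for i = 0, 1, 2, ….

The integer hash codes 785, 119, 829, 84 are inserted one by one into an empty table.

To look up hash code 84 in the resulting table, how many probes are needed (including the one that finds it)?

785 hashes to 0; slot 0 is free → place at 0.
119 hashes to 4; slot 4 is free → place at 4.
829 hashes to 4, h2=2; 4 taken → place at 1.
84 hashes to 4, h2=1; 4,0,1 taken → place at 2.
Table: [785, 829, 84, -, 119]
Lookup 84: h=4, h2=1, probe 4,0,1,2 → found at 2.

4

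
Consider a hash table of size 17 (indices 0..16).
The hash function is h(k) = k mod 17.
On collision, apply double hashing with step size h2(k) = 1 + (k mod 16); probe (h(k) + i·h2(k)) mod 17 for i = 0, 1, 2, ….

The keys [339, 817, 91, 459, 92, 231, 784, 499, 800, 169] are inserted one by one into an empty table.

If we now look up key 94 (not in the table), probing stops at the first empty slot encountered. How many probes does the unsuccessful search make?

339 hashes to 16; slot 16 is free => place at 16.
817 hashes to 1; slot 1 is free => place at 1.
91 hashes to 6; slot 6 is free => place at 6.
459 hashes to 0; slot 0 is free => place at 0.
92 hashes to 7; slot 7 is free => place at 7.
231 hashes to 10; slot 10 is free => place at 10.
784 hashes to 2; slot 2 is free => place at 2.
499 hashes to 6, h2=4; 6,10 taken => place at 14.
800 hashes to 1, h2=1; 1,2 taken => place at 3.
169 hashes to 16, h2=10; 16 taken => place at 9.
Table: [459, 817, 784, 800, _, _, 91, 92, _, 169, 231, _, _, _, 499, _, 339]
Lookup 94: h=9, h2=15, probe 9,7,5 → slot 5 empty, not found.

3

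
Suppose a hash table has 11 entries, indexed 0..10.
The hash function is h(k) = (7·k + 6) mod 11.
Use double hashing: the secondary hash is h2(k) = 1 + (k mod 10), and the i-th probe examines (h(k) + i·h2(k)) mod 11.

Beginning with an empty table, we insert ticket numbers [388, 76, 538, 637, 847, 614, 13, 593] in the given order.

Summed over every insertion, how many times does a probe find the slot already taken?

5

388: h=5 => slot 5
76: h=10 => slot 10
538: h=10, h2=9, probe 10,8 => slot 8
637: h=10, h2=8, probe 10,7 => slot 7
847: h=6 => slot 6
614: h=3 => slot 3
13: h=9 => slot 9
593: h=10, h2=4, probe 10,3,7,0 => slot 0
Table: [593, ∅, ∅, 614, ∅, 388, 847, 637, 538, 13, 76]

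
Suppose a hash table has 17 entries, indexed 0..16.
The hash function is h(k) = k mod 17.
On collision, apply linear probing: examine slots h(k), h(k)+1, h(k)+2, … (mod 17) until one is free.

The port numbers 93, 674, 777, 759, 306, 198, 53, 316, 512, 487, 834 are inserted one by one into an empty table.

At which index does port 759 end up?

93: h=8 → slot 8
674: h=11 → slot 11
777: h=12 → slot 12
759: h=11, probe 11,12,13 → slot 13
306: h=0 → slot 0
198: h=11, probe 11,12,13,14 → slot 14
53: h=2 → slot 2
316: h=10 → slot 10
512: h=2, probe 2,3 → slot 3
487: h=11, probe 11,12,13,14,15 → slot 15
834: h=1 → slot 1
Table: [306, 834, 53, 512, —, —, —, —, 93, —, 316, 674, 777, 759, 198, 487, —]

13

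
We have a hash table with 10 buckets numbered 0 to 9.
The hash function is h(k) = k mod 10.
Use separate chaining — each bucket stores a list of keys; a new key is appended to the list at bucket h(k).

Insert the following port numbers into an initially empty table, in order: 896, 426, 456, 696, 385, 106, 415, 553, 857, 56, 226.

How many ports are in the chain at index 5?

2

Insert 896: h=6, bucket 6 empty -> new chain.
Insert 426: h=6, bucket 6 nonempty -> append to chain.
Insert 456: h=6, bucket 6 nonempty -> append to chain.
Insert 696: h=6, bucket 6 nonempty -> append to chain.
Insert 385: h=5, bucket 5 empty -> new chain.
Insert 106: h=6, bucket 6 nonempty -> append to chain.
Insert 415: h=5, bucket 5 nonempty -> append to chain.
Insert 553: h=3, bucket 3 empty -> new chain.
Insert 857: h=7, bucket 7 empty -> new chain.
Insert 56: h=6, bucket 6 nonempty -> append to chain.
Insert 226: h=6, bucket 6 nonempty -> append to chain.
Final buckets:
0: —
1: —
2: —
3: 553
4: —
5: 385 -> 415
6: 896 -> 426 -> 456 -> 696 -> 106 -> 56 -> 226
7: 857
8: —
9: —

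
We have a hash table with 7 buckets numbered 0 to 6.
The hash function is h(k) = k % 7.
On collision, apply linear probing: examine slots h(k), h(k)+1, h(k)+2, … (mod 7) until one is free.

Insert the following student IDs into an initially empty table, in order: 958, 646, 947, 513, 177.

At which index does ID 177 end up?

5

Insert 958: h=6, slot 6 empty → index 6.
Insert 646: h=2, slot 2 empty → index 2.
Insert 947: h=2, slot 2 occupied → index 3.
Insert 513: h=2, slots 2,3 occupied → index 4.
Insert 177: h=2, slots 2,3,4 occupied → index 5.
Table: [-, -, 646, 947, 513, 177, 958]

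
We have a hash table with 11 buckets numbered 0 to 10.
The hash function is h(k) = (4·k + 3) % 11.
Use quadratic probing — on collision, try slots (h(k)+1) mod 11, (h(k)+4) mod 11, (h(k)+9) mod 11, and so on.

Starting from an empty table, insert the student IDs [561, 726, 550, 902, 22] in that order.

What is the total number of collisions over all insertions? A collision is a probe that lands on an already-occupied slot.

561: h=3 -> slot 3
726: h=3, probe 3,4 -> slot 4
550: h=3, probe 3,4,7 -> slot 7
902: h=3, probe 3,4,7,1 -> slot 1
22: h=3, probe 3,4,7,1,8 -> slot 8
Table: [∅, 902, ∅, 561, 726, ∅, ∅, 550, 22, ∅, ∅]

10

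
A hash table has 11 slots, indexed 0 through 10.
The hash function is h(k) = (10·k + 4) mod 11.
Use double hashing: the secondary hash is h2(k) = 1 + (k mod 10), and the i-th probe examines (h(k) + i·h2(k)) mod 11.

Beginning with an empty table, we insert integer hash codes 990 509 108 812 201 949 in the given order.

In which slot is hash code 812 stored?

990: h=4 -> slot 4
509: h=1 -> slot 1
108: h=6 -> slot 6
812: h=6, h2=3, probe 6,9 -> slot 9
201: h=1, h2=2, probe 1,3 -> slot 3
949: h=1, h2=10, probe 1,0 -> slot 0
Table: [949, 509, ., 201, 990, ., 108, ., ., 812, .]

9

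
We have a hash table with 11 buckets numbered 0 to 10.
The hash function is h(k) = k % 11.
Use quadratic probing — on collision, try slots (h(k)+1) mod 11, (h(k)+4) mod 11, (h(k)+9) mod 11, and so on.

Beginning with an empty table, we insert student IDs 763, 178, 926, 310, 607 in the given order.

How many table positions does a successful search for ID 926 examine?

763 hashes to 4; slot 4 is free -> place at 4.
178 hashes to 2; slot 2 is free -> place at 2.
926 hashes to 2; 2 taken -> place at 3.
310 hashes to 2; 2,3 taken -> place at 6.
607 hashes to 2; 2,3,6 taken -> place at 0.
Table: [607, -, 178, 926, 763, -, 310, -, -, -, -]
Lookup 926: h=2, probe 2,3 → found at 3.

2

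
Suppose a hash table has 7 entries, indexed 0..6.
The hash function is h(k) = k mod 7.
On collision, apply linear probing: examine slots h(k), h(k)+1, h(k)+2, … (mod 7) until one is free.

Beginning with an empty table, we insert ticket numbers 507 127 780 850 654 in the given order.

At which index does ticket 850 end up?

5

Insert 507: h=3, slot 3 empty → index 3.
Insert 127: h=1, slot 1 empty → index 1.
Insert 780: h=3, slot 3 occupied → index 4.
Insert 850: h=3, slots 3,4 occupied → index 5.
Insert 654: h=3, slots 3,4,5 occupied → index 6.
Table: [—, 127, —, 507, 780, 850, 654]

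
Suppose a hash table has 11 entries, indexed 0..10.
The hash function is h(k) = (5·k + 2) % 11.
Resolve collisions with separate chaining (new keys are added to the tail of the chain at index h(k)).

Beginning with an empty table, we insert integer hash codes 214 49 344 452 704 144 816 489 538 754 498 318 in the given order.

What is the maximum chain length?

3

Insert 214: h=5, bucket 5 empty → new chain.
Insert 49: h=5, bucket 5 nonempty → append to chain.
Insert 344: h=6, bucket 6 empty → new chain.
Insert 452: h=7, bucket 7 empty → new chain.
Insert 704: h=2, bucket 2 empty → new chain.
Insert 144: h=7, bucket 7 nonempty → append to chain.
Insert 816: h=1, bucket 1 empty → new chain.
Insert 489: h=5, bucket 5 nonempty → append to chain.
Insert 538: h=8, bucket 8 empty → new chain.
Insert 754: h=10, bucket 10 empty → new chain.
Insert 498: h=6, bucket 6 nonempty → append to chain.
Insert 318: h=8, bucket 8 nonempty → append to chain.
Final buckets:
0: _
1: 816
2: 704
3: _
4: _
5: 214 -> 49 -> 489
6: 344 -> 498
7: 452 -> 144
8: 538 -> 318
9: _
10: 754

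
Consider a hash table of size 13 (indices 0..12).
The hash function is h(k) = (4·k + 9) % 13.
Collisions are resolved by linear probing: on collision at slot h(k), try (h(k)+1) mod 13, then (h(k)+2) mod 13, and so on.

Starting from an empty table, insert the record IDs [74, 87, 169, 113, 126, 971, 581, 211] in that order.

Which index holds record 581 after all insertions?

12

74 hashes to 6; slot 6 is free => place at 6.
87 hashes to 6; 6 taken => place at 7.
169 hashes to 9; slot 9 is free => place at 9.
113 hashes to 6; 6,7 taken => place at 8.
126 hashes to 6; 6,7,8,9 taken => place at 10.
971 hashes to 6; 6,7,8,9,10 taken => place at 11.
581 hashes to 6; 6,7,8,9,10,11 taken => place at 12.
211 hashes to 8; 8,9,10,11,12 taken => place at 0.
Table: [211, _, _, _, _, _, 74, 87, 113, 169, 126, 971, 581]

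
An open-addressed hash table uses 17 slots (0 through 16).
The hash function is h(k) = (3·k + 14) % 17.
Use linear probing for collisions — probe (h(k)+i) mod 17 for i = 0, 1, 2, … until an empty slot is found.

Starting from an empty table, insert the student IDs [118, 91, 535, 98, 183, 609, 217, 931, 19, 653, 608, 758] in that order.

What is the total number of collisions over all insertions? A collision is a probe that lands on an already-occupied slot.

22

118 hashes to 11; slot 11 is free => place at 11.
91 hashes to 15; slot 15 is free => place at 15.
535 hashes to 4; slot 4 is free => place at 4.
98 hashes to 2; slot 2 is free => place at 2.
183 hashes to 2; 2 taken => place at 3.
609 hashes to 5; slot 5 is free => place at 5.
217 hashes to 2; 2,3,4,5 taken => place at 6.
931 hashes to 2; 2,3,4,5,6 taken => place at 7.
19 hashes to 3; 3,4,5,6,7 taken => place at 8.
653 hashes to 1; slot 1 is free => place at 1.
608 hashes to 2; 2,3,4,5,6,7,8 taken => place at 9.
758 hashes to 10; slot 10 is free => place at 10.
Table: [., 653, 98, 183, 535, 609, 217, 931, 19, 608, 758, 118, ., ., ., 91, .]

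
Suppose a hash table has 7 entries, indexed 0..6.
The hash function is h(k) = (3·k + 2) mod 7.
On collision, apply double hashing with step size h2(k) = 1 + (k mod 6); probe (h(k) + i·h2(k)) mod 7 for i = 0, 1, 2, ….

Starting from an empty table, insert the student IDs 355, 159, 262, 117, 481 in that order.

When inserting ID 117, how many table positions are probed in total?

355: h=3 => slot 3
159: h=3, h2=4, probe 3,0 => slot 0
262: h=4 => slot 4
117: h=3, h2=4, probe 3,0,4,1 => slot 1
481: h=3, h2=2, probe 3,5 => slot 5
Table: [159, 117, _, 355, 262, 481, _]

4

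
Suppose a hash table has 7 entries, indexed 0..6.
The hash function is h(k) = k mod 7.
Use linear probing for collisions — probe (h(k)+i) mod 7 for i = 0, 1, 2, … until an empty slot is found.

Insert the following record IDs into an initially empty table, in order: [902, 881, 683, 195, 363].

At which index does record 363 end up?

902 hashes to 6; slot 6 is free → place at 6.
881 hashes to 6; 6 taken → place at 0.
683 hashes to 4; slot 4 is free → place at 4.
195 hashes to 6; 6,0 taken → place at 1.
363 hashes to 6; 6,0,1 taken → place at 2.
Table: [881, 195, 363, —, 683, —, 902]

2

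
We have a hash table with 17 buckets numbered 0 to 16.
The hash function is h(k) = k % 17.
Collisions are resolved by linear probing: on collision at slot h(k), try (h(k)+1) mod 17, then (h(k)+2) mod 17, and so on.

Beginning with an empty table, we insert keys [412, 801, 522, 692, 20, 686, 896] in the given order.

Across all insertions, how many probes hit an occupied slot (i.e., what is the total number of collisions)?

412: h=4 → slot 4
801: h=2 → slot 2
522: h=12 → slot 12
692: h=12, probe 12,13 → slot 13
20: h=3 → slot 3
686: h=6 → slot 6
896: h=12, probe 12,13,14 → slot 14
Table: [., ., 801, 20, 412, ., 686, ., ., ., ., ., 522, 692, 896, ., .]

3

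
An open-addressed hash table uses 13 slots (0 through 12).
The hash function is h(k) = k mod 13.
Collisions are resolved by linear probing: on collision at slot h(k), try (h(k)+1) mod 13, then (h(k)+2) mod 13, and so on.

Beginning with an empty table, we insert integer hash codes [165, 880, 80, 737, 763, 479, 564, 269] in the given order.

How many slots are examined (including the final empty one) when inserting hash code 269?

165: h=9 -> slot 9
880: h=9, probe 9,10 -> slot 10
80: h=2 -> slot 2
737: h=9, probe 9,10,11 -> slot 11
763: h=9, probe 9,10,11,12 -> slot 12
479: h=11, probe 11,12,0 -> slot 0
564: h=5 -> slot 5
269: h=9, probe 9,10,11,12,0,1 -> slot 1
Table: [479, 269, 80, ∅, ∅, 564, ∅, ∅, ∅, 165, 880, 737, 763]

6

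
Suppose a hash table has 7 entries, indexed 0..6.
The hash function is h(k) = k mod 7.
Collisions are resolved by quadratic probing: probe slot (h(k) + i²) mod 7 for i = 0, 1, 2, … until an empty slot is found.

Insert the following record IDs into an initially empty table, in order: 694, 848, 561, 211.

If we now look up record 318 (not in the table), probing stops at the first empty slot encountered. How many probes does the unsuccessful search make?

2

694: h=1 → slot 1
848: h=1, probe 1,2 → slot 2
561: h=1, probe 1,2,5 → slot 5
211: h=1, probe 1,2,5,3 → slot 3
Table: [_, 694, 848, 211, _, 561, _]
Lookup 318: h=3, probe 3,4 → slot 4 empty, not found.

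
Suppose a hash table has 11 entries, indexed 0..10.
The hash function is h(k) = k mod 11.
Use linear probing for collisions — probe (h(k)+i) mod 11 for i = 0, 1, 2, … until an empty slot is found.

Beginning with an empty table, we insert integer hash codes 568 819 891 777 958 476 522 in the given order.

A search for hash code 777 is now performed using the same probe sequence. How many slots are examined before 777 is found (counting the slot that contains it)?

2

568: h=7 => slot 7
819: h=5 => slot 5
891: h=0 => slot 0
777: h=7, probe 7,8 => slot 8
958: h=1 => slot 1
476: h=3 => slot 3
522: h=5, probe 5,6 => slot 6
Table: [891, 958, —, 476, —, 819, 522, 568, 777, —, —]
Lookup 777: h=7, probe 7,8 → found at 8.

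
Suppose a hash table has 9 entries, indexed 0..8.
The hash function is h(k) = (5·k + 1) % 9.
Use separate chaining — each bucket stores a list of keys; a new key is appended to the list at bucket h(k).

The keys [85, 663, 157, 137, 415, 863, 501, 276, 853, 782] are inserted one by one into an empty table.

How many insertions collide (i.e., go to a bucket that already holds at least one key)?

85 → bucket 3
663 → bucket 4
157 → bucket 3 (collision)
137 → bucket 2
415 → bucket 6
863 → bucket 5
501 → bucket 4 (collision)
276 → bucket 4 (collision)
853 → bucket 0
782 → bucket 5 (collision)
Final buckets:
0: 853
1: —
2: 137
3: 85 -> 157
4: 663 -> 501 -> 276
5: 863 -> 782
6: 415
7: —
8: —

4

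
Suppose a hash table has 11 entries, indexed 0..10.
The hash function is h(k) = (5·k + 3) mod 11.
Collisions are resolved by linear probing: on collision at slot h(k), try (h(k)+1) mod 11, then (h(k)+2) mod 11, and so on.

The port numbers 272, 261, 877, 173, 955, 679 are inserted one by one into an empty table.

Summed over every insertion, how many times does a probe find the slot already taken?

10

272 hashes to 10; slot 10 is free -> place at 10.
261 hashes to 10; 10 taken -> place at 0.
877 hashes to 10; 10,0 taken -> place at 1.
173 hashes to 10; 10,0,1 taken -> place at 2.
955 hashes to 4; slot 4 is free -> place at 4.
679 hashes to 10; 10,0,1,2 taken -> place at 3.
Table: [261, 877, 173, 679, 955, ∅, ∅, ∅, ∅, ∅, 272]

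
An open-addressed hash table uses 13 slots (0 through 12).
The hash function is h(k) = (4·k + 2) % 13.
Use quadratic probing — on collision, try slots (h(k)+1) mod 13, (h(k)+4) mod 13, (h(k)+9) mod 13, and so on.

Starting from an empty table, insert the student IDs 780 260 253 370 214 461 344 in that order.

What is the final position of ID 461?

9

Insert 780: h=2, slot 2 empty => index 2.
Insert 260: h=2, slot 2 occupied => index 3.
Insert 253: h=0, slot 0 empty => index 0.
Insert 370: h=0, slot 0 occupied => index 1.
Insert 214: h=0, slots 0,1 occupied => index 4.
Insert 461: h=0, slots 0,1,4 occupied => index 9.
Insert 344: h=0, slots 0,1,4,9,3 occupied => index 12.
Table: [253, 370, 780, 260, 214, ., ., ., ., 461, ., ., 344]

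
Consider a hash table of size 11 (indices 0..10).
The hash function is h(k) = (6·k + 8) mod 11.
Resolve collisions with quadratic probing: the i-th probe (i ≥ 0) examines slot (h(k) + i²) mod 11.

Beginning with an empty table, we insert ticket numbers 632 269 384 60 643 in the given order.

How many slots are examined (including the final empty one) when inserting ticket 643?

632: h=5 → slot 5
269: h=5, probe 5,6 → slot 6
384: h=2 → slot 2
60: h=5, probe 5,6,9 → slot 9
643: h=5, probe 5,6,9,3 → slot 3
Table: [_, _, 384, 643, _, 632, 269, _, _, 60, _]

4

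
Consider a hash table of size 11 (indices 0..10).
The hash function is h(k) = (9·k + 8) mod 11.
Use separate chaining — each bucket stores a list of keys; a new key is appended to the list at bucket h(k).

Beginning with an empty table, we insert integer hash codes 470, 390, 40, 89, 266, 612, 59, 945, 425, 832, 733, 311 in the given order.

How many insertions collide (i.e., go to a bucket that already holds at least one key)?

470 → bucket 3
390 → bucket 9
40 → bucket 5
89 → bucket 6
266 → bucket 4
612 → bucket 5 (collision)
59 → bucket 0
945 → bucket 10
425 → bucket 5 (collision)
832 → bucket 5 (collision)
733 → bucket 5 (collision)
311 → bucket 2
Final buckets:
0: 59
1: _
2: 311
3: 470
4: 266
5: 40 -> 612 -> 425 -> 832 -> 733
6: 89
7: _
8: _
9: 390
10: 945

4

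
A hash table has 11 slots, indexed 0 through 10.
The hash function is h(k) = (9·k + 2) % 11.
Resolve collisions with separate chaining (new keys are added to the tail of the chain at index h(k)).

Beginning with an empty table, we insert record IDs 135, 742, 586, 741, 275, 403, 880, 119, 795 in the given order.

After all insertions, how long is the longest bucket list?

3

135 → bucket 7
742 → bucket 3
586 → bucket 7 (collision)
741 → bucket 5
275 → bucket 2
403 → bucket 10
880 → bucket 2 (collision)
119 → bucket 6
795 → bucket 7 (collision)
Final buckets:
0: -
1: -
2: 275 -> 880
3: 742
4: -
5: 741
6: 119
7: 135 -> 586 -> 795
8: -
9: -
10: 403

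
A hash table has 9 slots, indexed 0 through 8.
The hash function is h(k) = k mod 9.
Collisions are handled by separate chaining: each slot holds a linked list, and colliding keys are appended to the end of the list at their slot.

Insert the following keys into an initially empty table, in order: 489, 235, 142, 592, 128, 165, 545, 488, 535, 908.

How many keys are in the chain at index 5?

1

489 → bucket 3
235 → bucket 1
142 → bucket 7
592 → bucket 7 (collision)
128 → bucket 2
165 → bucket 3 (collision)
545 → bucket 5
488 → bucket 2 (collision)
535 → bucket 4
908 → bucket 8
Final buckets:
0: ∅
1: 235
2: 128 -> 488
3: 489 -> 165
4: 535
5: 545
6: ∅
7: 142 -> 592
8: 908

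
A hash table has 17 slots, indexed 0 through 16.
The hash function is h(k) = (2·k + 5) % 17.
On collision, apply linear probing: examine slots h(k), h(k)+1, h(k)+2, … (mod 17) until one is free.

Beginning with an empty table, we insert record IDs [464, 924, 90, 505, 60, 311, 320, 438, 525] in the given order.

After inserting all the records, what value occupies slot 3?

464 hashes to 15; slot 15 is free -> place at 15.
924 hashes to 0; slot 0 is free -> place at 0.
90 hashes to 15; 15 taken -> place at 16.
505 hashes to 12; slot 12 is free -> place at 12.
60 hashes to 6; slot 6 is free -> place at 6.
311 hashes to 15; 15,16,0 taken -> place at 1.
320 hashes to 16; 16,0,1 taken -> place at 2.
438 hashes to 14; slot 14 is free -> place at 14.
525 hashes to 1; 1,2 taken -> place at 3.
Table: [924, 311, 320, 525, ∅, ∅, 60, ∅, ∅, ∅, ∅, ∅, 505, ∅, 438, 464, 90]

525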